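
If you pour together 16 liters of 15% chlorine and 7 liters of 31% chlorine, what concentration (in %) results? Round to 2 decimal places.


Solute in mixture 1 = 15% of 16 L = 16*15/100 = 12/5 L
Solute in mixture 2 = 31% of 7 L = 7*31/100 = 217/100 L
Total solute = 12/5 + 217/100 = 457/100 L
Total volume = 16 + 7 = 23 L
Final concentration = 457/100/23 * 100 = 19.87%

19.87


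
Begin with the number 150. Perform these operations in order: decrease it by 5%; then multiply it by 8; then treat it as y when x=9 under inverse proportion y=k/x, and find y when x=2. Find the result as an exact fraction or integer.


Start with 150.
Step 1: Decrease by 5%: 150 * 95/100 = 285/2
Step 2: Multiply by 8: 285/2 * 8 = 1140
Step 3: Inverse prop: k = (1140)*9; new y = k/2 = 1140*9/2 = 5130
Final result = 5130

5130


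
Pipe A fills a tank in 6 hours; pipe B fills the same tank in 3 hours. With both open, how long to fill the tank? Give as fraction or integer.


Rate of A = 1/6 job per hour
Rate of B = 1/3 job per hour
Combined rate = 1/6 + 1/3
Find common denominator: (3 + 6)/(6*3) = 9/18
Combined rate = 1/2 job per hour
Time together = 1 / (1/2) = 2 hours

2


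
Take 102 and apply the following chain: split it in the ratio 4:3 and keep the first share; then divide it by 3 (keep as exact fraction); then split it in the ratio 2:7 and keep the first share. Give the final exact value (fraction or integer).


Start with 102.
Step 1: Split 4:3, first share = 102 * 4/7 = 408/7
Step 2: Divide by 3: 408/7 / 3 = 136/7
Step 3: Split 2:7, first share = 136/7 * 2/9 = 272/63
Final result = 272/63

272/63


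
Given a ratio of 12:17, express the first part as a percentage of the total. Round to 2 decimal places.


Total parts = 12 + 17 = 29
First part fraction = 12/29
Percentage = (12/29) * 100
= 0.413793 * 100
= 41.38%

41.38


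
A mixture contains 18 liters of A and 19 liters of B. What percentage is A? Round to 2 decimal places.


Volume of A = 18 L
Volume of B = 19 L
Total volume = 18 + 19 = 37 L
Percentage of A = (18/37) * 100
= 48.65%

48.65


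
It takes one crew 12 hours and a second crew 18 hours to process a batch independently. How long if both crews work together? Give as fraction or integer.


Rate of A = 1/12 job per hour
Rate of B = 1/18 job per hour
Combined rate = 1/12 + 1/18
Find common denominator: (18 + 12)/(12*18) = 30/216
Combined rate = 5/36 job per hour
Time together = 1 / (5/36) = 36/5 hours

36/5


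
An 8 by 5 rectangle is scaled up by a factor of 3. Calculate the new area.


Original dimensions: 8 x 5
Enlargement factor = 3
New width = 8 * 3 = 24
New height = 5 * 3 = 15
New area = 24 * 15 = 360

360


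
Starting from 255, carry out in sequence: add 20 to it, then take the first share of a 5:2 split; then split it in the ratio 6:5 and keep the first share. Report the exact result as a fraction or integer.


Start with 255.
Step 1: Add 20: 255+20=275; split 5:2 first = 275*5/7 = 1375/7
Step 2: Split 6:5, first share = 1375/7 * 6/11 = 750/7
Final result = 750/7

750/7


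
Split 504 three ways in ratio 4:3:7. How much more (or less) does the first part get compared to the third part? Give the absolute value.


Total parts = 4 + 3 + 7 = 14
Value per part = 504 / 14 = 36
Shares: 4*36=144, 3*36=108, 7*36=252
First share = 144, third share = 252
Difference = |144 - 252| = 108

108


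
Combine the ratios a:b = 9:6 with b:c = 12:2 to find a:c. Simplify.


Given a:b = 9:6 and b:c = 12:2
Make b consistent. Multiply first ratio by 12: a:b = 108:72
Multiply second ratio by 6: b:c = 72:12
Now b = 72 in both, so a:b:c = 108:72:12
Therefore a:c = 108:12
Simplify by GCD: a:c = 9:1

9:1


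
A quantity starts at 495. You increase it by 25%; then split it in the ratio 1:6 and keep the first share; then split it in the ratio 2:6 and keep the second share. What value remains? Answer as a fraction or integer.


Start with 495.
Step 1: Increase by 25%: 495 * 125/100 = 2475/4
Step 2: Split 1:6, first share = 2475/4 * 1/7 = 2475/28
Step 3: Split 2:6, second share = 2475/28 * 6/8 = 7425/112
Final result = 7425/112

7425/112


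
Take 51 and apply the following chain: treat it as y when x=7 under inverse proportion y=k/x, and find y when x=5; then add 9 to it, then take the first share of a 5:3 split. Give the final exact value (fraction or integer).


Start with 51.
Step 1: Inverse prop: k = (51)*7; new y = k/5 = 51*7/5 = 357/5
Step 2: Add 9: 357/5+9=402/5; split 5:3 first = 402/5*5/8 = 201/4
Final result = 201/4

201/4


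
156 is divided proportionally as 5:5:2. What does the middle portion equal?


Ratio = 5:5:2
Total parts = 5 + 5 + 2 = 12
Value per part = 156 / 12 = 13
First share = 5 * 13 = 65
Middle share = 5 * 13 = 65
Third share = 2 * 13 = 26

65


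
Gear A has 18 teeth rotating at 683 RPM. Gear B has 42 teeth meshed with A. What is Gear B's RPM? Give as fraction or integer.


Gear ratio: teeth_A * RPM_A = teeth_B * RPM_B
18 * 683 = 42 * RPM_B
12294 = 42 * RPM_B
RPM_B = 12294 / 42
RPM_B = 2049/7

2049/7


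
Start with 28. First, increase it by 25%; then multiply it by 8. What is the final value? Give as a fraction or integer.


Start with 28.
Step 1: Increase by 25%: 28 * 125/100 = 35
Step 2: Multiply by 8: 35 * 8 = 280
Final result = 280

280


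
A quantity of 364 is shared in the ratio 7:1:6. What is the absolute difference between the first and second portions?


Total parts = 7 + 1 + 6 = 14
Value per part = 364 / 14 = 26
Shares: 7*26=182, 1*26=26, 6*26=156
First share = 182, second share = 26
Difference = |182 - 26| = 156

156


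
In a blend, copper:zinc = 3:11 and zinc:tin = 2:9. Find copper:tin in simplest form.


Given a:b = 3:11 and b:c = 2:9
Make b consistent. Multiply first ratio by 2: a:b = 6:22
Multiply second ratio by 11: b:c = 22:99
Now b = 22 in both, so a:b:c = 6:22:99
Therefore a:c = 6:99
Simplify by GCD: a:c = 2:33

2:33


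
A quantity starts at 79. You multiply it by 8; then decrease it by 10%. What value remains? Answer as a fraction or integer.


Start with 79.
Step 1: Multiply by 8: 79 * 8 = 632
Step 2: Decrease by 10%: 632 * 90/100 = 2844/5
Final result = 2844/5

2844/5


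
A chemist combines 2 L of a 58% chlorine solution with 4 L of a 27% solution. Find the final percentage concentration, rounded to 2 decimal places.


Solute in mixture 1 = 58% of 2 L = 2*58/100 = 29/25 L
Solute in mixture 2 = 27% of 4 L = 4*27/100 = 27/25 L
Total solute = 29/25 + 27/25 = 56/25 L
Total volume = 2 + 4 = 6 L
Final concentration = 56/25/6 * 100 = 37.33%

37.33


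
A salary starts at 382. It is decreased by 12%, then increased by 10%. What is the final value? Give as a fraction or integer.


Start: 382
Step 1: decrease by 12% => multiply by 88/100
  382 * 88/100 = 8404/25
Step 2: increase by 10% => multiply by 110/100
  8404/25 * 110/100 = 46222/125
Final value = 46222/125

46222/125


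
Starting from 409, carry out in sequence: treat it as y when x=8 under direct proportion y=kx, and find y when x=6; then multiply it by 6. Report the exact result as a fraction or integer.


Start with 409.
Step 1: Direct prop: k = (409)/8; new y = k*6 = 409*6/8 = 1227/4
Step 2: Multiply by 6: 1227/4 * 6 = 3681/2
Final result = 3681/2

3681/2


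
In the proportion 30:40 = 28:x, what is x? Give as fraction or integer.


Setting up: 30/40 = 28/x
Cross multiply: 30 * x = 40 * 28
30x = 1120
x = 1120/30
x = 112/3

112/3


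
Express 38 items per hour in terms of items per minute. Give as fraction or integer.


Converting from per hour to per minute
Rate = 38 items per hour
Divide by 60: 38/60
= 19/30 items per minute

19/30


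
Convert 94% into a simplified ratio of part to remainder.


Part = 94%, Remainder = 6%
Ratio = 94:6
GCD(94, 6) = 2
Simplify: 47:3 = 47:3

47:3


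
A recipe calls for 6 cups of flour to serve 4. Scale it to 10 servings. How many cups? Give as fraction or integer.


Original: 6 cups for 4 servings
Target servings = 10
Scaling factor = 10/4
New amount = 6 * 10/4
= 60/4
= 15 cups

15


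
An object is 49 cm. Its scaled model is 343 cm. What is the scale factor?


Original length = 49 cm
Scaled length = 343 cm
Scale factor = 343 / 49
= 7

7


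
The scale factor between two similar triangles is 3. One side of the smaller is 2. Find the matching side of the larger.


Similar triangles have proportional sides
Scale factor = 3
Smaller side = 2
Corresponding larger side = 2 * 3
= 6

6


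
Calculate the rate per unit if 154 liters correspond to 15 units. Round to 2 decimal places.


Total liters = 154
Number of units = 15
Unit rate = 154 / 15
= 10.27 liters per unit

10.27


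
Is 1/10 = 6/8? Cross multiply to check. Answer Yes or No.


Cross multiply to check 1/10 = 6/8
Left cross product: 1 * 8 = 8
Right cross product: 10 * 6 = 60
8 != 60
Not equal, so proportions differ => No

No


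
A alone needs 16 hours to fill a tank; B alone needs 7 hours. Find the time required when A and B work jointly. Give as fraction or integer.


Rate of A = 1/16 job per hour
Rate of B = 1/7 job per hour
Combined rate = 1/16 + 1/7
Find common denominator: (7 + 16)/(16*7) = 23/112
Combined rate = 23/112 job per hour
Time together = 1 / (23/112) = 112/23 hours

112/23


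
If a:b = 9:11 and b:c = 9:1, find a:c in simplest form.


Given a:b = 9:11 and b:c = 9:1
Make b consistent. Multiply first ratio by 9: a:b = 81:99
Multiply second ratio by 11: b:c = 99:11
Now b = 99 in both, so a:b:c = 81:99:11
Therefore a:c = 81:11
Simplify by GCD: a:c = 81:11

81:11


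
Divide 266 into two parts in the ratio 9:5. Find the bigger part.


Total parts = 9 + 5 = 14
Value per part = 266 / 14 = 19
First share = 9 * 19 = 171
Second share = 5 * 19 = 95
Larger share = 171

171


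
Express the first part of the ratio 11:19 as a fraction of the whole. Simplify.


Total parts = 11 + 19 = 30
First part fraction = 11/30
Simplify: 11/30 = 11/30

11/30


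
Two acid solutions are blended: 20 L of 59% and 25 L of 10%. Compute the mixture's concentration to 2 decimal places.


Solute in mixture 1 = 59% of 20 L = 20*59/100 = 59/5 L
Solute in mixture 2 = 10% of 25 L = 25*10/100 = 5/2 L
Total solute = 59/5 + 5/2 = 143/10 L
Total volume = 20 + 25 = 45 L
Final concentration = 143/10/45 * 100 = 31.78%

31.78


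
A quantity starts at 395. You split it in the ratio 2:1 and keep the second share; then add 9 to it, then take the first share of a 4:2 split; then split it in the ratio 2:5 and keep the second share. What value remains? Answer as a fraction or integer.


Start with 395.
Step 1: Split 2:1, second share = 395 * 1/3 = 395/3
Step 2: Add 9: 395/3+9=422/3; split 4:2 first = 422/3*4/6 = 844/9
Step 3: Split 2:5, second share = 844/9 * 5/7 = 4220/63
Final result = 4220/63

4220/63


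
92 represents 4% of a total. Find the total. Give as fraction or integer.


Given: 92 is 4% of the whole
Set up: 92 = 4/100 * whole
whole = 92 * 100 / 4
whole = 9200 / 4
whole = 2300

2300


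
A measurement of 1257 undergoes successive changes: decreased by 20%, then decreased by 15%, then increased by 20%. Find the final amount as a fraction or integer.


Start: 1257
Step 1: decrease by 20% => multiply by 80/100
  1257 * 80/100 = 5028/5
Step 2: decrease by 15% => multiply by 85/100
  5028/5 * 85/100 = 21369/25
Step 3: increase by 20% => multiply by 120/100
  21369/25 * 120/100 = 128214/125
Final value = 128214/125

128214/125


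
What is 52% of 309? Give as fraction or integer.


Compute 52% of 309
Convert percentage: 52% = 52/100
Multiply: 309 * 52/100
= 16068/100
= 4017/25

4017/25


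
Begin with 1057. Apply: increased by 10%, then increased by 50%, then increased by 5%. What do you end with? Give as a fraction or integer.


Start: 1057
Step 1: increase by 10% => multiply by 110/100
  1057 * 110/100 = 11627/10
Step 2: increase by 50% => multiply by 150/100
  11627/10 * 150/100 = 34881/20
Step 3: increase by 5% => multiply by 105/100
  34881/20 * 105/100 = 732501/400
Final value = 732501/400

732501/400


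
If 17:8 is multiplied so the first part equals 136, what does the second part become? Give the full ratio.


Original ratio: 17:8
First term target: 136
Scale factor = 136 / 17 = 8
Multiply second term: 8 * 8 = 64
Equivalent ratio = 136:64

136:64


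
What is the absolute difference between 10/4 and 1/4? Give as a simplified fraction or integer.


Simplify: 10/4 = 5/2 and 1/4 = 1/4
Find common denominator: LCD = 4
Convert: 10/4 and 1/4
Difference = |10 - 1|/4 = 9/4
Simplified = 9/4

9/4


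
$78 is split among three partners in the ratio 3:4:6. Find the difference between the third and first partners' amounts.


Total parts = 3 + 4 + 6 = 13
Value per part = 78 / 13 = 6
Shares: 3*6=18, 4*6=24, 6*6=36
Third share = 36, first share = 18
Difference = |36 - 18| = 18

18


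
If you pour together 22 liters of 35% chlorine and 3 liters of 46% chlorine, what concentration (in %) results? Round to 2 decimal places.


Solute in mixture 1 = 35% of 22 L = 22*35/100 = 77/10 L
Solute in mixture 2 = 46% of 3 L = 3*46/100 = 69/50 L
Total solute = 77/10 + 69/50 = 227/25 L
Total volume = 22 + 3 = 25 L
Final concentration = 227/25/25 * 100 = 36.32%

36.32


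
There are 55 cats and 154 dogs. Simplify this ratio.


Find GCD(55, 154)
GCD = 11
Divide both by 11: 55/11 = 5, 154/11 = 14
Simplified ratio = 5:14

5:14


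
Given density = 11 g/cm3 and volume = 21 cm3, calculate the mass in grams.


Using mass = density * volume
Density = 11 g/cm3
Volume = 21 cm3
Mass = 11 * 21
= 231 g

231


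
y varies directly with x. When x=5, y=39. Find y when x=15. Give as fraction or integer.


Direct proportion: y = kx
Find k: k = 39/5 = 39/5
Compute y at x=15: y = 39/5 * 15
y = 117

117


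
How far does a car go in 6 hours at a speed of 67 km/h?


Using distance = speed * time
Speed = 67 km/h
Time = 6 hours
Distance = 67 * 6
= 402 km

402


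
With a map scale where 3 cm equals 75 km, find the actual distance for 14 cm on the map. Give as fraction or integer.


Map scale: 3 cm = 75 km
Measured distance on map = 14 cm
Set up proportion: 14 * 75 / 3
= 1050 / 3
= 350 km

350


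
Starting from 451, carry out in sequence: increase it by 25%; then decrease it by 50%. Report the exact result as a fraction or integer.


Start with 451.
Step 1: Increase by 25%: 451 * 125/100 = 2255/4
Step 2: Decrease by 50%: 2255/4 * 50/100 = 2255/8
Final result = 2255/8

2255/8


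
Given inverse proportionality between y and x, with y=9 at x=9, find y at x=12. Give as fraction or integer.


Inverse proportion: y = k/x
Find k: k = 9 * 9 = 81
Compute y at x=12: y = 81/12
y = 27/4

27/4


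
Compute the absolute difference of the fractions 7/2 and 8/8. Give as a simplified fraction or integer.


Simplify: 7/2 = 7/2 and 8/8 = 1
Find common denominator: LCD = 2
Convert: 7/2 and 2/2
Difference = |7 - 2|/2 = 5/2
Simplified = 5/2

5/2


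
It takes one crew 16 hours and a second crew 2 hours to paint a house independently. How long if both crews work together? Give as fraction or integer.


Rate of A = 1/16 job per hour
Rate of B = 1/2 job per hour
Combined rate = 1/16 + 1/2
Find common denominator: (2 + 16)/(16*2) = 18/32
Combined rate = 9/16 job per hour
Time together = 1 / (9/16) = 16/9 hours

16/9


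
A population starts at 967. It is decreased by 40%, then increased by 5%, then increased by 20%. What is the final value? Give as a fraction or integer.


Start: 967
Step 1: decrease by 40% => multiply by 60/100
  967 * 60/100 = 2901/5
Step 2: increase by 5% => multiply by 105/100
  2901/5 * 105/100 = 60921/100
Step 3: increase by 20% => multiply by 120/100
  60921/100 * 120/100 = 182763/250
Final value = 182763/250

182763/250


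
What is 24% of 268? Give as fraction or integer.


Compute 24% of 268
Convert percentage: 24% = 24/100
Multiply: 268 * 24/100
= 6432/100
= 1608/25

1608/25


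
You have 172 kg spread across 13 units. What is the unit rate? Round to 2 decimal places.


Total kg = 172
Number of units = 13
Unit rate = 172 / 13
= 13.23 kg per unit

13.23


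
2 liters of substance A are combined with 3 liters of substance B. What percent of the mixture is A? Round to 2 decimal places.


Volume of A = 2 L
Volume of B = 3 L
Total volume = 2 + 3 = 5 L
Percentage of A = (2/5) * 100
= 40.00%

40.00


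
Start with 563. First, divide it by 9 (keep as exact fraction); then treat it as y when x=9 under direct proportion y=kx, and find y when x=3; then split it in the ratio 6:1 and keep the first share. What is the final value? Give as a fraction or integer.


Start with 563.
Step 1: Divide by 9: 563 / 9 = 563/9
Step 2: Direct prop: k = (563/9)/9; new y = k*3 = 563/9*3/9 = 563/27
Step 3: Split 6:1, first share = 563/27 * 6/7 = 1126/63
Final result = 1126/63

1126/63


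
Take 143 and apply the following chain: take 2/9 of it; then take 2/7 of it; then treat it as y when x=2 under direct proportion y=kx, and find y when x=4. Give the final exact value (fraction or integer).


Start with 143.
Step 1: Take 2/9: 143 * 2/9 = 286/9
Step 2: Take 2/7: 286/9 * 2/7 = 572/63
Step 3: Direct prop: k = (572/63)/2; new y = k*4 = 572/63*4/2 = 1144/63
Final result = 1144/63

1144/63


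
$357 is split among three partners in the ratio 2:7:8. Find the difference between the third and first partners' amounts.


Total parts = 2 + 7 + 8 = 17
Value per part = 357 / 17 = 21
Shares: 2*21=42, 7*21=147, 8*21=168
Third share = 168, first share = 42
Difference = |168 - 42| = 126

126


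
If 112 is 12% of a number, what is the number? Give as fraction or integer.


Given: 112 is 12% of the whole
Set up: 112 = 12/100 * whole
whole = 112 * 100 / 12
whole = 11200 / 12
whole = 2800/3

2800/3


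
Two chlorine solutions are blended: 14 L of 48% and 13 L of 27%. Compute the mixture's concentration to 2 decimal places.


Solute in mixture 1 = 48% of 14 L = 14*48/100 = 168/25 L
Solute in mixture 2 = 27% of 13 L = 13*27/100 = 351/100 L
Total solute = 168/25 + 351/100 = 1023/100 L
Total volume = 14 + 13 = 27 L
Final concentration = 1023/100/27 * 100 = 37.89%

37.89


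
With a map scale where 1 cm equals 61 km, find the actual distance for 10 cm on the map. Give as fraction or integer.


Map scale: 1 cm = 61 km
Measured distance on map = 10 cm
Set up proportion: 10 * 61 / 1
= 610 / 1
= 610 km

610


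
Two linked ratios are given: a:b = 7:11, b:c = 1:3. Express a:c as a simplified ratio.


Given a:b = 7:11 and b:c = 1:3
Make b consistent. Multiply first ratio by 1: a:b = 7:11
Multiply second ratio by 11: b:c = 11:33
Now b = 11 in both, so a:b:c = 7:11:33
Therefore a:c = 7:33
Simplify by GCD: a:c = 7:33

7:33


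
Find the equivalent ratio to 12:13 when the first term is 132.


Original ratio: 12:13
First term target: 132
Scale factor = 132 / 12 = 11
Multiply second term: 13 * 11 = 143
Equivalent ratio = 132:143

132:143


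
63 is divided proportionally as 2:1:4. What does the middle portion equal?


Ratio = 2:1:4
Total parts = 2 + 1 + 4 = 7
Value per part = 63 / 7 = 9
First share = 2 * 9 = 18
Middle share = 1 * 9 = 9
Third share = 4 * 9 = 36

9


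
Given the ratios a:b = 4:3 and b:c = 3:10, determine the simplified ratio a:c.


Given a:b = 4:3 and b:c = 3:10
Make b consistent. Multiply first ratio by 3: a:b = 12:9
Multiply second ratio by 3: b:c = 9:30
Now b = 9 in both, so a:b:c = 12:9:30
Therefore a:c = 12:30
Simplify by GCD: a:c = 2:5

2:5


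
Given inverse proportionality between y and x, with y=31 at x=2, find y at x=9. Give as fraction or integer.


Inverse proportion: y = k/x
Find k: k = 2 * 31 = 62
Compute y at x=9: y = 62/9
y = 62/9

62/9


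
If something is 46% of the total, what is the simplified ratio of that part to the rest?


Part = 46%, Remainder = 54%
Ratio = 46:54
GCD(46, 54) = 2
Simplify: 23:27 = 23:27

23:27


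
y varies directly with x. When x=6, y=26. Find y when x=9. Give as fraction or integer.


Direct proportion: y = kx
Find k: k = 26/6 = 13/3
Compute y at x=9: y = 13/3 * 9
y = 39

39


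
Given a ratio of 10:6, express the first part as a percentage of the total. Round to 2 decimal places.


Total parts = 10 + 6 = 16
First part fraction = 10/16
Percentage = (10/16) * 100
= 0.625 * 100
= 62.50%

62.50


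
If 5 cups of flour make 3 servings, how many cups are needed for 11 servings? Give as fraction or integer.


Original: 5 cups for 3 servings
Target servings = 11
Scaling factor = 11/3
New amount = 5 * 11/3
= 55/3
= 55/3 cups

55/3


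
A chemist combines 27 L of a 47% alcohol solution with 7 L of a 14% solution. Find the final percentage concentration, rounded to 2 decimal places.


Solute in mixture 1 = 47% of 27 L = 27*47/100 = 1269/100 L
Solute in mixture 2 = 14% of 7 L = 7*14/100 = 49/50 L
Total solute = 1269/100 + 49/50 = 1367/100 L
Total volume = 27 + 7 = 34 L
Final concentration = 1367/100/34 * 100 = 40.21%

40.21


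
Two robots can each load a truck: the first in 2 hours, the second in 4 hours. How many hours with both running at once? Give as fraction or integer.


Rate of A = 1/2 job per hour
Rate of B = 1/4 job per hour
Combined rate = 1/2 + 1/4
Find common denominator: (4 + 2)/(2*4) = 6/8
Combined rate = 3/4 job per hour
Time together = 1 / (3/4) = 4/3 hours

4/3


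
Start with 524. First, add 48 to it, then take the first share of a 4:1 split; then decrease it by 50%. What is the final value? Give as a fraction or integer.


Start with 524.
Step 1: Add 48: 524+48=572; split 4:1 first = 572*4/5 = 2288/5
Step 2: Decrease by 50%: 2288/5 * 50/100 = 1144/5
Final result = 1144/5

1144/5


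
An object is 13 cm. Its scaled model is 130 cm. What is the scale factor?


Original length = 13 cm
Scaled length = 130 cm
Scale factor = 130 / 13
= 10

10


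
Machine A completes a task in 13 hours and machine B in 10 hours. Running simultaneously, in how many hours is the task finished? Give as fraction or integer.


Rate of A = 1/13 job per hour
Rate of B = 1/10 job per hour
Combined rate = 1/13 + 1/10
Find common denominator: (10 + 13)/(13*10) = 23/130
Combined rate = 23/130 job per hour
Time together = 1 / (23/130) = 130/23 hours

130/23


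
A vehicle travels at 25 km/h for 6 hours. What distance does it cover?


Using distance = speed * time
Speed = 25 km/h
Time = 6 hours
Distance = 25 * 6
= 150 km

150


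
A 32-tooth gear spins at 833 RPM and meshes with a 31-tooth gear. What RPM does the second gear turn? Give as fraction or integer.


Gear ratio: teeth_A * RPM_A = teeth_B * RPM_B
32 * 833 = 31 * RPM_B
26656 = 31 * RPM_B
RPM_B = 26656 / 31
RPM_B = 26656/31

26656/31


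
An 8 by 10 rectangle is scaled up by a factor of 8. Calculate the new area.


Original dimensions: 8 x 10
Enlargement factor = 8
New width = 8 * 8 = 64
New height = 10 * 8 = 80
New area = 64 * 80 = 5120

5120


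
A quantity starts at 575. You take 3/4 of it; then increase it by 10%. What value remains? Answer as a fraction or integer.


Start with 575.
Step 1: Take 3/4: 575 * 3/4 = 1725/4
Step 2: Increase by 10%: 1725/4 * 110/100 = 3795/8
Final result = 3795/8

3795/8


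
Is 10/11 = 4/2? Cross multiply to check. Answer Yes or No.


Cross multiply to check 10/11 = 4/2
Left cross product: 10 * 2 = 20
Right cross product: 11 * 4 = 44
20 != 44
Not equal, so proportions differ => No

No


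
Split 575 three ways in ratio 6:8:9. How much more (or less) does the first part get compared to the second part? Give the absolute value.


Total parts = 6 + 8 + 9 = 23
Value per part = 575 / 23 = 25
Shares: 6*25=150, 8*25=200, 9*25=225
First share = 150, second share = 200
Difference = |150 - 200| = 50

50


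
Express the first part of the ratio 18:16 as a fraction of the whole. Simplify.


Total parts = 18 + 16 = 34
First part fraction = 18/34
Simplify: 18/34 = 9/17

9/17


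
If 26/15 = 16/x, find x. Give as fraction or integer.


Setting up: 26/15 = 16/x
Cross multiply: 26 * x = 15 * 16
26x = 240
x = 240/26
x = 120/13

120/13


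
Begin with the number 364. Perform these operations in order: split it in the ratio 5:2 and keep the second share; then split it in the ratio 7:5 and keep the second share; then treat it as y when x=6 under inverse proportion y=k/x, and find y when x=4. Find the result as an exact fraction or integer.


Start with 364.
Step 1: Split 5:2, second share = 364 * 2/7 = 104
Step 2: Split 7:5, second share = 104 * 5/12 = 130/3
Step 3: Inverse prop: k = (130/3)*6; new y = k/4 = 130/3*6/4 = 65
Final result = 65

65


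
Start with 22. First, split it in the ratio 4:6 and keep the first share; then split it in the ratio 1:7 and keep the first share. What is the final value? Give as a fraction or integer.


Start with 22.
Step 1: Split 4:6, first share = 22 * 4/10 = 44/5
Step 2: Split 1:7, first share = 44/5 * 1/8 = 11/10
Final result = 11/10

11/10


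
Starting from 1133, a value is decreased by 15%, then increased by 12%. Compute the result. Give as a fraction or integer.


Start: 1133
Step 1: decrease by 15% => multiply by 85/100
  1133 * 85/100 = 19261/20
Step 2: increase by 12% => multiply by 112/100
  19261/20 * 112/100 = 134827/125
Final value = 134827/125

134827/125


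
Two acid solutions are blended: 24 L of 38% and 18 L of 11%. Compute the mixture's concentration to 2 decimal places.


Solute in mixture 1 = 38% of 24 L = 24*38/100 = 228/25 L
Solute in mixture 2 = 11% of 18 L = 18*11/100 = 99/50 L
Total solute = 228/25 + 99/50 = 111/10 L
Total volume = 24 + 18 = 42 L
Final concentration = 111/10/42 * 100 = 26.43%

26.43


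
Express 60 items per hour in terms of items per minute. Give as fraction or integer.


Converting from per hour to per minute
Rate = 60 items per hour
Divide by 60: 60/60
= 1 items per minute

1


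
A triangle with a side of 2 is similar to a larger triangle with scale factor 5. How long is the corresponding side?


Similar triangles have proportional sides
Scale factor = 5
Smaller side = 2
Corresponding larger side = 2 * 5
= 10

10


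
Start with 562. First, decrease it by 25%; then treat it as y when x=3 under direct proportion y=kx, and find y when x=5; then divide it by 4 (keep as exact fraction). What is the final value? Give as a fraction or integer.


Start with 562.
Step 1: Decrease by 25%: 562 * 75/100 = 843/2
Step 2: Direct prop: k = (843/2)/3; new y = k*5 = 843/2*5/3 = 1405/2
Step 3: Divide by 4: 1405/2 / 4 = 1405/8
Final result = 1405/8

1405/8


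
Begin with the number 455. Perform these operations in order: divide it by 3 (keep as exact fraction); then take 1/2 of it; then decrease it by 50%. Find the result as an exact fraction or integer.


Start with 455.
Step 1: Divide by 3: 455 / 3 = 455/3
Step 2: Take 1/2: 455/3 * 1/2 = 455/6
Step 3: Decrease by 50%: 455/6 * 50/100 = 455/12
Final result = 455/12

455/12


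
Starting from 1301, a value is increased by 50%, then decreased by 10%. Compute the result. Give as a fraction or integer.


Start: 1301
Step 1: increase by 50% => multiply by 150/100
  1301 * 150/100 = 3903/2
Step 2: decrease by 10% => multiply by 90/100
  3903/2 * 90/100 = 35127/20
Final value = 35127/20

35127/20


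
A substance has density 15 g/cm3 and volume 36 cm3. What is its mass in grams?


Using mass = density * volume
Density = 15 g/cm3
Volume = 36 cm3
Mass = 15 * 36
= 540 g

540


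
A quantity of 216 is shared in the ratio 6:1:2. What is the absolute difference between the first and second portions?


Total parts = 6 + 1 + 2 = 9
Value per part = 216 / 9 = 24
Shares: 6*24=144, 1*24=24, 2*24=48
First share = 144, second share = 24
Difference = |144 - 24| = 120

120


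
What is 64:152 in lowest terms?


Find GCD(64, 152)
GCD = 8
Divide both by 8: 64/8 = 8, 152/8 = 19
Simplified ratio = 8:19

8:19


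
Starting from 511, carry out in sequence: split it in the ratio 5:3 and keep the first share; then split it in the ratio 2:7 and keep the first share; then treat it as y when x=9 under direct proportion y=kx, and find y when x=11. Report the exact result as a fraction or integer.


Start with 511.
Step 1: Split 5:3, first share = 511 * 5/8 = 2555/8
Step 2: Split 2:7, first share = 2555/8 * 2/9 = 2555/36
Step 3: Direct prop: k = (2555/36)/9; new y = k*11 = 2555/36*11/9 = 28105/324
Final result = 28105/324

28105/324


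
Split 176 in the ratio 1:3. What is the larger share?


Total parts = 1 + 3 = 4
Value per part = 176 / 4 = 44
First share = 1 * 44 = 44
Second share = 3 * 44 = 132
Larger share = 132

132


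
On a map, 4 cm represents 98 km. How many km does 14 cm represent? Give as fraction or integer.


Map scale: 4 cm = 98 km
Measured distance on map = 14 cm
Set up proportion: 14 * 98 / 4
= 1372 / 4
= 343 km

343


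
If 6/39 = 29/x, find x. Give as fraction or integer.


Setting up: 6/39 = 29/x
Cross multiply: 6 * x = 39 * 29
6x = 1131
x = 1131/6
x = 377/2

377/2


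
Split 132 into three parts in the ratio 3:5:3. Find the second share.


Ratio = 3:5:3
Total parts = 3 + 5 + 3 = 11
Value per part = 132 / 11 = 12
First share = 3 * 12 = 36
Middle share = 5 * 12 = 60
Third share = 3 * 12 = 36

60


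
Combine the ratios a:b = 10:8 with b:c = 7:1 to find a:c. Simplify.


Given a:b = 10:8 and b:c = 7:1
Make b consistent. Multiply first ratio by 7: a:b = 70:56
Multiply second ratio by 8: b:c = 56:8
Now b = 56 in both, so a:b:c = 70:56:8
Therefore a:c = 70:8
Simplify by GCD: a:c = 35:4

35:4


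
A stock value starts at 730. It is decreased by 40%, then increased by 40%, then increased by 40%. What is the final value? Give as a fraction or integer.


Start: 730
Step 1: decrease by 40% => multiply by 60/100
  730 * 60/100 = 438
Step 2: increase by 40% => multiply by 140/100
  438 * 140/100 = 3066/5
Step 3: increase by 40% => multiply by 140/100
  3066/5 * 140/100 = 21462/25
Final value = 21462/25

21462/25


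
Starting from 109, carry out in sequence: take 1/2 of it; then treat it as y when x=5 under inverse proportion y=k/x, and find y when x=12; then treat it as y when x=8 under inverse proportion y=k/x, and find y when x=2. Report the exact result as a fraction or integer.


Start with 109.
Step 1: Take 1/2: 109 * 1/2 = 109/2
Step 2: Inverse prop: k = (109/2)*5; new y = k/12 = 109/2*5/12 = 545/24
Step 3: Inverse prop: k = (545/24)*8; new y = k/2 = 545/24*8/2 = 545/6
Final result = 545/6

545/6


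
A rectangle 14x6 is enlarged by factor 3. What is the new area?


Original dimensions: 14 x 6
Enlargement factor = 3
New width = 14 * 3 = 42
New height = 6 * 3 = 18
New area = 42 * 18 = 756

756


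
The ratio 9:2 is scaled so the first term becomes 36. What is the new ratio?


Original ratio: 9:2
First term target: 36
Scale factor = 36 / 9 = 4
Multiply second term: 2 * 4 = 8
Equivalent ratio = 36:8

36:8


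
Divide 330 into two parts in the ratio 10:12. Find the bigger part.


Total parts = 10 + 12 = 22
Value per part = 330 / 22 = 15
First share = 10 * 15 = 150
Second share = 12 * 15 = 180
Larger share = 180

180


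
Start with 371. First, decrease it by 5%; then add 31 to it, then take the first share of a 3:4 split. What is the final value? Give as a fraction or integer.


Start with 371.
Step 1: Decrease by 5%: 371 * 95/100 = 7049/20
Step 2: Add 31: 7049/20+31=7669/20; split 3:4 first = 7669/20*3/7 = 23007/140
Final result = 23007/140

23007/140


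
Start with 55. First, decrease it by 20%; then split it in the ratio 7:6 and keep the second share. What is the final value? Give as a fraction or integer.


Start with 55.
Step 1: Decrease by 20%: 55 * 80/100 = 44
Step 2: Split 7:6, second share = 44 * 6/13 = 264/13
Final result = 264/13

264/13


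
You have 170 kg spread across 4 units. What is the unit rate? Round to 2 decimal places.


Total kg = 170
Number of units = 4
Unit rate = 170 / 4
= 42.50 kg per unit

42.50


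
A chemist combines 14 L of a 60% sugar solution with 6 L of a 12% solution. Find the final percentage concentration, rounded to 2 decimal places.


Solute in mixture 1 = 60% of 14 L = 14*60/100 = 42/5 L
Solute in mixture 2 = 12% of 6 L = 6*12/100 = 18/25 L
Total solute = 42/5 + 18/25 = 228/25 L
Total volume = 14 + 6 = 20 L
Final concentration = 228/25/20 * 100 = 45.60%

45.60


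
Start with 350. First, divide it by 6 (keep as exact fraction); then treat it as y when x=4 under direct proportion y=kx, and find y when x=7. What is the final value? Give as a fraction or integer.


Start with 350.
Step 1: Divide by 6: 350 / 6 = 175/3
Step 2: Direct prop: k = (175/3)/4; new y = k*7 = 175/3*7/4 = 1225/12
Final result = 1225/12

1225/12


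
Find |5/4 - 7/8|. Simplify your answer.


Simplify: 5/4 = 5/4 and 7/8 = 7/8
Find common denominator: LCD = 8
Convert: 10/8 and 7/8
Difference = |10 - 7|/8 = 3/8
Simplified = 3/8

3/8


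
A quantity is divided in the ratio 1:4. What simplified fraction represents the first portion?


Total parts = 1 + 4 = 5
First part fraction = 1/5
Simplify: 1/5 = 1/5

1/5


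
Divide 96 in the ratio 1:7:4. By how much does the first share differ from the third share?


Total parts = 1 + 7 + 4 = 12
Value per part = 96 / 12 = 8
Shares: 1*8=8, 7*8=56, 4*8=32
First share = 8, third share = 32
Difference = |8 - 32| = 24

24


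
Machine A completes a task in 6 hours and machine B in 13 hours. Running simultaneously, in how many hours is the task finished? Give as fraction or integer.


Rate of A = 1/6 job per hour
Rate of B = 1/13 job per hour
Combined rate = 1/6 + 1/13
Find common denominator: (13 + 6)/(6*13) = 19/78
Combined rate = 19/78 job per hour
Time together = 1 / (19/78) = 78/19 hours

78/19


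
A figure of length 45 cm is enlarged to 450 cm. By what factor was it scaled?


Original length = 45 cm
Scaled length = 450 cm
Scale factor = 450 / 45
= 10

10


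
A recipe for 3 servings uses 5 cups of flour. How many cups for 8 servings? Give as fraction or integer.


Original: 5 cups for 3 servings
Target servings = 8
Scaling factor = 8/3
New amount = 5 * 8/3
= 40/3
= 40/3 cups

40/3


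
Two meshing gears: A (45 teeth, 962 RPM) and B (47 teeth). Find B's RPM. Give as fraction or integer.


Gear ratio: teeth_A * RPM_A = teeth_B * RPM_B
45 * 962 = 47 * RPM_B
43290 = 47 * RPM_B
RPM_B = 43290 / 47
RPM_B = 43290/47

43290/47


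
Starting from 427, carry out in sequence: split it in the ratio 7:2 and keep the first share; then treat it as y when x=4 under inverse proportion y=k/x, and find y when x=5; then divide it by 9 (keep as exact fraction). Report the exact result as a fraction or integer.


Start with 427.
Step 1: Split 7:2, first share = 427 * 7/9 = 2989/9
Step 2: Inverse prop: k = (2989/9)*4; new y = k/5 = 2989/9*4/5 = 11956/45
Step 3: Divide by 9: 11956/45 / 9 = 11956/405
Final result = 11956/405

11956/405


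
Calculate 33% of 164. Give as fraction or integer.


Compute 33% of 164
Convert percentage: 33% = 33/100
Multiply: 164 * 33/100
= 5412/100
= 1353/25

1353/25


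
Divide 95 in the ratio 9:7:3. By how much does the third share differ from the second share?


Total parts = 9 + 7 + 3 = 19
Value per part = 95 / 19 = 5
Shares: 9*5=45, 7*5=35, 3*5=15
Third share = 15, second share = 35
Difference = |15 - 35| = 20

20


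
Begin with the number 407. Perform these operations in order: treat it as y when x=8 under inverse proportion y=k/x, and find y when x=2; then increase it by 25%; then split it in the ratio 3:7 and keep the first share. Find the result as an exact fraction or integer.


Start with 407.
Step 1: Inverse prop: k = (407)*8; new y = k/2 = 407*8/2 = 1628
Step 2: Increase by 25%: 1628 * 125/100 = 2035
Step 3: Split 3:7, first share = 2035 * 3/10 = 1221/2
Final result = 1221/2

1221/2


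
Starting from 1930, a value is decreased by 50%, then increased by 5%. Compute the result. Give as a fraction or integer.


Start: 1930
Step 1: decrease by 50% => multiply by 50/100
  1930 * 50/100 = 965
Step 2: increase by 5% => multiply by 105/100
  965 * 105/100 = 4053/4
Final value = 4053/4

4053/4


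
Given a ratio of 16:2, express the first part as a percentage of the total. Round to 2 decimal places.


Total parts = 16 + 2 = 18
First part fraction = 16/18
Percentage = (16/18) * 100
= 0.888889 * 100
= 88.89%

88.89


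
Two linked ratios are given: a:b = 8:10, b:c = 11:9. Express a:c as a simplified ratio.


Given a:b = 8:10 and b:c = 11:9
Make b consistent. Multiply first ratio by 11: a:b = 88:110
Multiply second ratio by 10: b:c = 110:90
Now b = 110 in both, so a:b:c = 88:110:90
Therefore a:c = 88:90
Simplify by GCD: a:c = 44:45

44:45


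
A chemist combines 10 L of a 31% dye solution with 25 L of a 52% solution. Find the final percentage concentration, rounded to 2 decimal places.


Solute in mixture 1 = 31% of 10 L = 10*31/100 = 31/10 L
Solute in mixture 2 = 52% of 25 L = 25*52/100 = 13 L
Total solute = 31/10 + 13 = 161/10 L
Total volume = 10 + 25 = 35 L
Final concentration = 161/10/35 * 100 = 46.00%

46.00


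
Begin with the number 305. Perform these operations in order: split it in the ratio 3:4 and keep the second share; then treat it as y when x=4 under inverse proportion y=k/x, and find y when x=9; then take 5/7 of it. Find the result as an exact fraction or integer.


Start with 305.
Step 1: Split 3:4, second share = 305 * 4/7 = 1220/7
Step 2: Inverse prop: k = (1220/7)*4; new y = k/9 = 1220/7*4/9 = 4880/63
Step 3: Take 5/7: 4880/63 * 5/7 = 24400/441
Final result = 24400/441

24400/441


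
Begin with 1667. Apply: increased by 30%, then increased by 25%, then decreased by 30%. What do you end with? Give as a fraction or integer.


Start: 1667
Step 1: increase by 30% => multiply by 130/100
  1667 * 130/100 = 21671/10
Step 2: increase by 25% => multiply by 125/100
  21671/10 * 125/100 = 21671/8
Step 3: decrease by 30% => multiply by 70/100
  21671/8 * 70/100 = 151697/80
Final value = 151697/80

151697/80


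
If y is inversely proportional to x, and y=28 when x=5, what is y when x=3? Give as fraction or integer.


Inverse proportion: y = k/x
Find k: k = 5 * 28 = 140
Compute y at x=3: y = 140/3
y = 140/3

140/3


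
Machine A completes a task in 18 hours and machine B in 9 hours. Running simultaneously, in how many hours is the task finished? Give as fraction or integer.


Rate of A = 1/18 job per hour
Rate of B = 1/9 job per hour
Combined rate = 1/18 + 1/9
Find common denominator: (9 + 18)/(18*9) = 27/162
Combined rate = 1/6 job per hour
Time together = 1 / (1/6) = 6 hours

6


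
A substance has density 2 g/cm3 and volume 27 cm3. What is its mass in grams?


Using mass = density * volume
Density = 2 g/cm3
Volume = 27 cm3
Mass = 2 * 27
= 54 g

54


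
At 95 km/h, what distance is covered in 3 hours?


Using distance = speed * time
Speed = 95 km/h
Time = 3 hours
Distance = 95 * 3
= 285 km

285


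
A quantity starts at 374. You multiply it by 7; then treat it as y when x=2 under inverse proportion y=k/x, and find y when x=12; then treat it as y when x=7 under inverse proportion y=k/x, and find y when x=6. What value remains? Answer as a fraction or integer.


Start with 374.
Step 1: Multiply by 7: 374 * 7 = 2618
Step 2: Inverse prop: k = (2618)*2; new y = k/12 = 2618*2/12 = 1309/3
Step 3: Inverse prop: k = (1309/3)*7; new y = k/6 = 1309/3*7/6 = 9163/18
Final result = 9163/18

9163/18


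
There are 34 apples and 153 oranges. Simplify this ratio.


Find GCD(34, 153)
GCD = 17
Divide both by 17: 34/17 = 2, 153/17 = 9
Simplified ratio = 2:9

2:9


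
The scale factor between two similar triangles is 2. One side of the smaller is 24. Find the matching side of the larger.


Similar triangles have proportional sides
Scale factor = 2
Smaller side = 24
Corresponding larger side = 24 * 2
= 48

48


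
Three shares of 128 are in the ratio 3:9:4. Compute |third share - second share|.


Total parts = 3 + 9 + 4 = 16
Value per part = 128 / 16 = 8
Shares: 3*8=24, 9*8=72, 4*8=32
Third share = 32, second share = 72
Difference = |32 - 72| = 40

40
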